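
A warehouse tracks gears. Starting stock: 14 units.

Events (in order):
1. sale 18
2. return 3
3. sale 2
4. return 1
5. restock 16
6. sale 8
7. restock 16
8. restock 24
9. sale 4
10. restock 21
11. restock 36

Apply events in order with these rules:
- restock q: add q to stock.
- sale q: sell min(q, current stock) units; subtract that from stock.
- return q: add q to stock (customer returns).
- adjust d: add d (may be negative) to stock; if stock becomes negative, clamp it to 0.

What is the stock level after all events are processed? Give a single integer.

Processing events:
Start: stock = 14
  Event 1 (sale 18): sell min(18,14)=14. stock: 14 - 14 = 0. total_sold = 14
  Event 2 (return 3): 0 + 3 = 3
  Event 3 (sale 2): sell min(2,3)=2. stock: 3 - 2 = 1. total_sold = 16
  Event 4 (return 1): 1 + 1 = 2
  Event 5 (restock 16): 2 + 16 = 18
  Event 6 (sale 8): sell min(8,18)=8. stock: 18 - 8 = 10. total_sold = 24
  Event 7 (restock 16): 10 + 16 = 26
  Event 8 (restock 24): 26 + 24 = 50
  Event 9 (sale 4): sell min(4,50)=4. stock: 50 - 4 = 46. total_sold = 28
  Event 10 (restock 21): 46 + 21 = 67
  Event 11 (restock 36): 67 + 36 = 103
Final: stock = 103, total_sold = 28

Answer: 103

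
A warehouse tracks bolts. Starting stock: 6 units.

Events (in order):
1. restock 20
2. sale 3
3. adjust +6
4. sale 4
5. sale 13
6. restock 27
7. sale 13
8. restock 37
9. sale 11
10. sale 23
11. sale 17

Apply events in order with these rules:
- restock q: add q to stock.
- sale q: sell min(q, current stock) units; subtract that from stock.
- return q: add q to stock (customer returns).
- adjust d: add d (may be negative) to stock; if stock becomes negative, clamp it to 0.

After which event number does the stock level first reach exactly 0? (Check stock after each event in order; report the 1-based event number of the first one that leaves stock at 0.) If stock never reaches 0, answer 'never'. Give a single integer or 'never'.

Processing events:
Start: stock = 6
  Event 1 (restock 20): 6 + 20 = 26
  Event 2 (sale 3): sell min(3,26)=3. stock: 26 - 3 = 23. total_sold = 3
  Event 3 (adjust +6): 23 + 6 = 29
  Event 4 (sale 4): sell min(4,29)=4. stock: 29 - 4 = 25. total_sold = 7
  Event 5 (sale 13): sell min(13,25)=13. stock: 25 - 13 = 12. total_sold = 20
  Event 6 (restock 27): 12 + 27 = 39
  Event 7 (sale 13): sell min(13,39)=13. stock: 39 - 13 = 26. total_sold = 33
  Event 8 (restock 37): 26 + 37 = 63
  Event 9 (sale 11): sell min(11,63)=11. stock: 63 - 11 = 52. total_sold = 44
  Event 10 (sale 23): sell min(23,52)=23. stock: 52 - 23 = 29. total_sold = 67
  Event 11 (sale 17): sell min(17,29)=17. stock: 29 - 17 = 12. total_sold = 84
Final: stock = 12, total_sold = 84

Stock never reaches 0.

Answer: never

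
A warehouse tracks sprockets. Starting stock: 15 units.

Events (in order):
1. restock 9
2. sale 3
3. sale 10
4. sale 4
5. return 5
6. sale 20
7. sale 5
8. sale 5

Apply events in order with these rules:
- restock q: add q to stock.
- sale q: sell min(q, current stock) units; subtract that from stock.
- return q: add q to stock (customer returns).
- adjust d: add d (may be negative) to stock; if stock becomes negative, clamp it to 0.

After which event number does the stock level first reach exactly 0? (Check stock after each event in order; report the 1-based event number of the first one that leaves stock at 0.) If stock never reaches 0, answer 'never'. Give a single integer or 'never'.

Processing events:
Start: stock = 15
  Event 1 (restock 9): 15 + 9 = 24
  Event 2 (sale 3): sell min(3,24)=3. stock: 24 - 3 = 21. total_sold = 3
  Event 3 (sale 10): sell min(10,21)=10. stock: 21 - 10 = 11. total_sold = 13
  Event 4 (sale 4): sell min(4,11)=4. stock: 11 - 4 = 7. total_sold = 17
  Event 5 (return 5): 7 + 5 = 12
  Event 6 (sale 20): sell min(20,12)=12. stock: 12 - 12 = 0. total_sold = 29
  Event 7 (sale 5): sell min(5,0)=0. stock: 0 - 0 = 0. total_sold = 29
  Event 8 (sale 5): sell min(5,0)=0. stock: 0 - 0 = 0. total_sold = 29
Final: stock = 0, total_sold = 29

First zero at event 6.

Answer: 6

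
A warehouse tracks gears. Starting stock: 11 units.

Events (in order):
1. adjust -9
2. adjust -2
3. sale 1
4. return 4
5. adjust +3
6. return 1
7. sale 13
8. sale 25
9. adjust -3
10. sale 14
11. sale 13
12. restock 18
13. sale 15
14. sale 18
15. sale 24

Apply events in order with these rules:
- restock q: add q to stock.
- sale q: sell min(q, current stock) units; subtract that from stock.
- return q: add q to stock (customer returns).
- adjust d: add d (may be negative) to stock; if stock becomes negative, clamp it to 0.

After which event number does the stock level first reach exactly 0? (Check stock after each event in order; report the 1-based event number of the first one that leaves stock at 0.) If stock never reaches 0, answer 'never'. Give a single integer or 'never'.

Answer: 2

Derivation:
Processing events:
Start: stock = 11
  Event 1 (adjust -9): 11 + -9 = 2
  Event 2 (adjust -2): 2 + -2 = 0
  Event 3 (sale 1): sell min(1,0)=0. stock: 0 - 0 = 0. total_sold = 0
  Event 4 (return 4): 0 + 4 = 4
  Event 5 (adjust +3): 4 + 3 = 7
  Event 6 (return 1): 7 + 1 = 8
  Event 7 (sale 13): sell min(13,8)=8. stock: 8 - 8 = 0. total_sold = 8
  Event 8 (sale 25): sell min(25,0)=0. stock: 0 - 0 = 0. total_sold = 8
  Event 9 (adjust -3): 0 + -3 = 0 (clamped to 0)
  Event 10 (sale 14): sell min(14,0)=0. stock: 0 - 0 = 0. total_sold = 8
  Event 11 (sale 13): sell min(13,0)=0. stock: 0 - 0 = 0. total_sold = 8
  Event 12 (restock 18): 0 + 18 = 18
  Event 13 (sale 15): sell min(15,18)=15. stock: 18 - 15 = 3. total_sold = 23
  Event 14 (sale 18): sell min(18,3)=3. stock: 3 - 3 = 0. total_sold = 26
  Event 15 (sale 24): sell min(24,0)=0. stock: 0 - 0 = 0. total_sold = 26
Final: stock = 0, total_sold = 26

First zero at event 2.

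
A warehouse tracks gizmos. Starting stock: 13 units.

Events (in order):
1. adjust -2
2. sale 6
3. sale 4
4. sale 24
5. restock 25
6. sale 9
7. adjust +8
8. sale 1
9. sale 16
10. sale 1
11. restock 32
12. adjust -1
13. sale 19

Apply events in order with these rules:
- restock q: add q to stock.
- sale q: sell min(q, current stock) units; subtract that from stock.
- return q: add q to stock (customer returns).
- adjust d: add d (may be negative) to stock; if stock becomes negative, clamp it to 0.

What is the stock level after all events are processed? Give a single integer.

Answer: 18

Derivation:
Processing events:
Start: stock = 13
  Event 1 (adjust -2): 13 + -2 = 11
  Event 2 (sale 6): sell min(6,11)=6. stock: 11 - 6 = 5. total_sold = 6
  Event 3 (sale 4): sell min(4,5)=4. stock: 5 - 4 = 1. total_sold = 10
  Event 4 (sale 24): sell min(24,1)=1. stock: 1 - 1 = 0. total_sold = 11
  Event 5 (restock 25): 0 + 25 = 25
  Event 6 (sale 9): sell min(9,25)=9. stock: 25 - 9 = 16. total_sold = 20
  Event 7 (adjust +8): 16 + 8 = 24
  Event 8 (sale 1): sell min(1,24)=1. stock: 24 - 1 = 23. total_sold = 21
  Event 9 (sale 16): sell min(16,23)=16. stock: 23 - 16 = 7. total_sold = 37
  Event 10 (sale 1): sell min(1,7)=1. stock: 7 - 1 = 6. total_sold = 38
  Event 11 (restock 32): 6 + 32 = 38
  Event 12 (adjust -1): 38 + -1 = 37
  Event 13 (sale 19): sell min(19,37)=19. stock: 37 - 19 = 18. total_sold = 57
Final: stock = 18, total_sold = 57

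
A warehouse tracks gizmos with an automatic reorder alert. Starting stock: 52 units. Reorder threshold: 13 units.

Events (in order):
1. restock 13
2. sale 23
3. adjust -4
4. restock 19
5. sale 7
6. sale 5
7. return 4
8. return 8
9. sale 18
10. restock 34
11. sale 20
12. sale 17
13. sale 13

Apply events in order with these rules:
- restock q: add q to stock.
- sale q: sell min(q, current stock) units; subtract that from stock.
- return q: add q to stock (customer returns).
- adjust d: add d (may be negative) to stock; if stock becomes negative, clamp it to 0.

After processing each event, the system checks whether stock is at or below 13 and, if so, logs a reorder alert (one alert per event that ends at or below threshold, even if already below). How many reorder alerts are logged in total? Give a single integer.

Processing events:
Start: stock = 52
  Event 1 (restock 13): 52 + 13 = 65
  Event 2 (sale 23): sell min(23,65)=23. stock: 65 - 23 = 42. total_sold = 23
  Event 3 (adjust -4): 42 + -4 = 38
  Event 4 (restock 19): 38 + 19 = 57
  Event 5 (sale 7): sell min(7,57)=7. stock: 57 - 7 = 50. total_sold = 30
  Event 6 (sale 5): sell min(5,50)=5. stock: 50 - 5 = 45. total_sold = 35
  Event 7 (return 4): 45 + 4 = 49
  Event 8 (return 8): 49 + 8 = 57
  Event 9 (sale 18): sell min(18,57)=18. stock: 57 - 18 = 39. total_sold = 53
  Event 10 (restock 34): 39 + 34 = 73
  Event 11 (sale 20): sell min(20,73)=20. stock: 73 - 20 = 53. total_sold = 73
  Event 12 (sale 17): sell min(17,53)=17. stock: 53 - 17 = 36. total_sold = 90
  Event 13 (sale 13): sell min(13,36)=13. stock: 36 - 13 = 23. total_sold = 103
Final: stock = 23, total_sold = 103

Checking against threshold 13:
  After event 1: stock=65 > 13
  After event 2: stock=42 > 13
  After event 3: stock=38 > 13
  After event 4: stock=57 > 13
  After event 5: stock=50 > 13
  After event 6: stock=45 > 13
  After event 7: stock=49 > 13
  After event 8: stock=57 > 13
  After event 9: stock=39 > 13
  After event 10: stock=73 > 13
  After event 11: stock=53 > 13
  After event 12: stock=36 > 13
  After event 13: stock=23 > 13
Alert events: []. Count = 0

Answer: 0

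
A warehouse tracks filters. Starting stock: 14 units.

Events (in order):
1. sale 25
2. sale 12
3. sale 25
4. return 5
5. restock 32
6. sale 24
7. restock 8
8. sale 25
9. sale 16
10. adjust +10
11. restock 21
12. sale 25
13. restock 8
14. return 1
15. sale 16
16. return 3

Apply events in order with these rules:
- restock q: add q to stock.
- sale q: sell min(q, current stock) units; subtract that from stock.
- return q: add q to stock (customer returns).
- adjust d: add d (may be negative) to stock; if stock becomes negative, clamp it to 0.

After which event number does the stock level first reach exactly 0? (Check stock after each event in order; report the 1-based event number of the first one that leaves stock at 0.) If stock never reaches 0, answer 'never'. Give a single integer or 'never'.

Processing events:
Start: stock = 14
  Event 1 (sale 25): sell min(25,14)=14. stock: 14 - 14 = 0. total_sold = 14
  Event 2 (sale 12): sell min(12,0)=0. stock: 0 - 0 = 0. total_sold = 14
  Event 3 (sale 25): sell min(25,0)=0. stock: 0 - 0 = 0. total_sold = 14
  Event 4 (return 5): 0 + 5 = 5
  Event 5 (restock 32): 5 + 32 = 37
  Event 6 (sale 24): sell min(24,37)=24. stock: 37 - 24 = 13. total_sold = 38
  Event 7 (restock 8): 13 + 8 = 21
  Event 8 (sale 25): sell min(25,21)=21. stock: 21 - 21 = 0. total_sold = 59
  Event 9 (sale 16): sell min(16,0)=0. stock: 0 - 0 = 0. total_sold = 59
  Event 10 (adjust +10): 0 + 10 = 10
  Event 11 (restock 21): 10 + 21 = 31
  Event 12 (sale 25): sell min(25,31)=25. stock: 31 - 25 = 6. total_sold = 84
  Event 13 (restock 8): 6 + 8 = 14
  Event 14 (return 1): 14 + 1 = 15
  Event 15 (sale 16): sell min(16,15)=15. stock: 15 - 15 = 0. total_sold = 99
  Event 16 (return 3): 0 + 3 = 3
Final: stock = 3, total_sold = 99

First zero at event 1.

Answer: 1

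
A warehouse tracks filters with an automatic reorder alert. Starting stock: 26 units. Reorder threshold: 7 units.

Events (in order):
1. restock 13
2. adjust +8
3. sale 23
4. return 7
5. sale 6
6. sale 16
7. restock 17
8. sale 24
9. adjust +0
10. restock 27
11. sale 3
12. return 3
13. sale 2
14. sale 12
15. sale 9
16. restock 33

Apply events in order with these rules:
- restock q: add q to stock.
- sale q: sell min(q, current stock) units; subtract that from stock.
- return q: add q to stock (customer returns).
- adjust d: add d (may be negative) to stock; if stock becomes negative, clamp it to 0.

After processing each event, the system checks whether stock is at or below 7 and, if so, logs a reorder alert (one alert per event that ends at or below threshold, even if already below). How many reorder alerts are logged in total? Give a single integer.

Answer: 3

Derivation:
Processing events:
Start: stock = 26
  Event 1 (restock 13): 26 + 13 = 39
  Event 2 (adjust +8): 39 + 8 = 47
  Event 3 (sale 23): sell min(23,47)=23. stock: 47 - 23 = 24. total_sold = 23
  Event 4 (return 7): 24 + 7 = 31
  Event 5 (sale 6): sell min(6,31)=6. stock: 31 - 6 = 25. total_sold = 29
  Event 6 (sale 16): sell min(16,25)=16. stock: 25 - 16 = 9. total_sold = 45
  Event 7 (restock 17): 9 + 17 = 26
  Event 8 (sale 24): sell min(24,26)=24. stock: 26 - 24 = 2. total_sold = 69
  Event 9 (adjust +0): 2 + 0 = 2
  Event 10 (restock 27): 2 + 27 = 29
  Event 11 (sale 3): sell min(3,29)=3. stock: 29 - 3 = 26. total_sold = 72
  Event 12 (return 3): 26 + 3 = 29
  Event 13 (sale 2): sell min(2,29)=2. stock: 29 - 2 = 27. total_sold = 74
  Event 14 (sale 12): sell min(12,27)=12. stock: 27 - 12 = 15. total_sold = 86
  Event 15 (sale 9): sell min(9,15)=9. stock: 15 - 9 = 6. total_sold = 95
  Event 16 (restock 33): 6 + 33 = 39
Final: stock = 39, total_sold = 95

Checking against threshold 7:
  After event 1: stock=39 > 7
  After event 2: stock=47 > 7
  After event 3: stock=24 > 7
  After event 4: stock=31 > 7
  After event 5: stock=25 > 7
  After event 6: stock=9 > 7
  After event 7: stock=26 > 7
  After event 8: stock=2 <= 7 -> ALERT
  After event 9: stock=2 <= 7 -> ALERT
  After event 10: stock=29 > 7
  After event 11: stock=26 > 7
  After event 12: stock=29 > 7
  After event 13: stock=27 > 7
  After event 14: stock=15 > 7
  After event 15: stock=6 <= 7 -> ALERT
  After event 16: stock=39 > 7
Alert events: [8, 9, 15]. Count = 3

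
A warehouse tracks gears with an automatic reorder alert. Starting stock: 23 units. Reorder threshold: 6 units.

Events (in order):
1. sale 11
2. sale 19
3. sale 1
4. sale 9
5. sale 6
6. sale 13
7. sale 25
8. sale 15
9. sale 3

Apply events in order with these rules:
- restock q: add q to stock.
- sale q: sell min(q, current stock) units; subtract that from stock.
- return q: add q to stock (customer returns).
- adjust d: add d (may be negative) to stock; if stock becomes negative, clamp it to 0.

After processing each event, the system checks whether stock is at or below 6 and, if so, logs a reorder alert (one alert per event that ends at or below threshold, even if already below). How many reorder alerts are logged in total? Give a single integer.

Processing events:
Start: stock = 23
  Event 1 (sale 11): sell min(11,23)=11. stock: 23 - 11 = 12. total_sold = 11
  Event 2 (sale 19): sell min(19,12)=12. stock: 12 - 12 = 0. total_sold = 23
  Event 3 (sale 1): sell min(1,0)=0. stock: 0 - 0 = 0. total_sold = 23
  Event 4 (sale 9): sell min(9,0)=0. stock: 0 - 0 = 0. total_sold = 23
  Event 5 (sale 6): sell min(6,0)=0. stock: 0 - 0 = 0. total_sold = 23
  Event 6 (sale 13): sell min(13,0)=0. stock: 0 - 0 = 0. total_sold = 23
  Event 7 (sale 25): sell min(25,0)=0. stock: 0 - 0 = 0. total_sold = 23
  Event 8 (sale 15): sell min(15,0)=0. stock: 0 - 0 = 0. total_sold = 23
  Event 9 (sale 3): sell min(3,0)=0. stock: 0 - 0 = 0. total_sold = 23
Final: stock = 0, total_sold = 23

Checking against threshold 6:
  After event 1: stock=12 > 6
  After event 2: stock=0 <= 6 -> ALERT
  After event 3: stock=0 <= 6 -> ALERT
  After event 4: stock=0 <= 6 -> ALERT
  After event 5: stock=0 <= 6 -> ALERT
  After event 6: stock=0 <= 6 -> ALERT
  After event 7: stock=0 <= 6 -> ALERT
  After event 8: stock=0 <= 6 -> ALERT
  After event 9: stock=0 <= 6 -> ALERT
Alert events: [2, 3, 4, 5, 6, 7, 8, 9]. Count = 8

Answer: 8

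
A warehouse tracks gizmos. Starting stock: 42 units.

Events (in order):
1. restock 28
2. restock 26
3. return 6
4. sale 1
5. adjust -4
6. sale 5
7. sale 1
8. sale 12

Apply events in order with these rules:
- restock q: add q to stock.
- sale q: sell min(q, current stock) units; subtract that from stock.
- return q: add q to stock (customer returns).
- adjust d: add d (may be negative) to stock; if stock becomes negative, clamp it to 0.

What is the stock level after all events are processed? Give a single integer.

Processing events:
Start: stock = 42
  Event 1 (restock 28): 42 + 28 = 70
  Event 2 (restock 26): 70 + 26 = 96
  Event 3 (return 6): 96 + 6 = 102
  Event 4 (sale 1): sell min(1,102)=1. stock: 102 - 1 = 101. total_sold = 1
  Event 5 (adjust -4): 101 + -4 = 97
  Event 6 (sale 5): sell min(5,97)=5. stock: 97 - 5 = 92. total_sold = 6
  Event 7 (sale 1): sell min(1,92)=1. stock: 92 - 1 = 91. total_sold = 7
  Event 8 (sale 12): sell min(12,91)=12. stock: 91 - 12 = 79. total_sold = 19
Final: stock = 79, total_sold = 19

Answer: 79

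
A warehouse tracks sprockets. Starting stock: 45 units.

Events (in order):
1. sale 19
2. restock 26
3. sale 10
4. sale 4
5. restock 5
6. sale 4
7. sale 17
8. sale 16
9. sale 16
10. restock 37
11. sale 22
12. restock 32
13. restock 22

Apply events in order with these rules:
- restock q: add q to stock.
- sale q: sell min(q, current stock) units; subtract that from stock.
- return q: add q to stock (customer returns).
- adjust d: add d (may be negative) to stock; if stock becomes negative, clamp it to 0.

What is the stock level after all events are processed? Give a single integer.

Answer: 69

Derivation:
Processing events:
Start: stock = 45
  Event 1 (sale 19): sell min(19,45)=19. stock: 45 - 19 = 26. total_sold = 19
  Event 2 (restock 26): 26 + 26 = 52
  Event 3 (sale 10): sell min(10,52)=10. stock: 52 - 10 = 42. total_sold = 29
  Event 4 (sale 4): sell min(4,42)=4. stock: 42 - 4 = 38. total_sold = 33
  Event 5 (restock 5): 38 + 5 = 43
  Event 6 (sale 4): sell min(4,43)=4. stock: 43 - 4 = 39. total_sold = 37
  Event 7 (sale 17): sell min(17,39)=17. stock: 39 - 17 = 22. total_sold = 54
  Event 8 (sale 16): sell min(16,22)=16. stock: 22 - 16 = 6. total_sold = 70
  Event 9 (sale 16): sell min(16,6)=6. stock: 6 - 6 = 0. total_sold = 76
  Event 10 (restock 37): 0 + 37 = 37
  Event 11 (sale 22): sell min(22,37)=22. stock: 37 - 22 = 15. total_sold = 98
  Event 12 (restock 32): 15 + 32 = 47
  Event 13 (restock 22): 47 + 22 = 69
Final: stock = 69, total_sold = 98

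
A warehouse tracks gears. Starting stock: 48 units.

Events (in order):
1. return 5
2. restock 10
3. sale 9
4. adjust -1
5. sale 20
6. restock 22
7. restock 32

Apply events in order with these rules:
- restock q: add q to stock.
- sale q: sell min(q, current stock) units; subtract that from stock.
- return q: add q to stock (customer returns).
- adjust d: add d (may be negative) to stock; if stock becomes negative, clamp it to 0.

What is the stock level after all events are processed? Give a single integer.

Answer: 87

Derivation:
Processing events:
Start: stock = 48
  Event 1 (return 5): 48 + 5 = 53
  Event 2 (restock 10): 53 + 10 = 63
  Event 3 (sale 9): sell min(9,63)=9. stock: 63 - 9 = 54. total_sold = 9
  Event 4 (adjust -1): 54 + -1 = 53
  Event 5 (sale 20): sell min(20,53)=20. stock: 53 - 20 = 33. total_sold = 29
  Event 6 (restock 22): 33 + 22 = 55
  Event 7 (restock 32): 55 + 32 = 87
Final: stock = 87, total_sold = 29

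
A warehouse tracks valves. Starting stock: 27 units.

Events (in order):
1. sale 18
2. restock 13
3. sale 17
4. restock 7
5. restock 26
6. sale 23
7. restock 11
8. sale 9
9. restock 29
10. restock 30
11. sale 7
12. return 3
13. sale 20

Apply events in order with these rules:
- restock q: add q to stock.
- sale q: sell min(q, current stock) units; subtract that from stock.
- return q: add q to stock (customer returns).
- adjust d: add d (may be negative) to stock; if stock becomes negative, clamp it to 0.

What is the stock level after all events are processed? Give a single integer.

Processing events:
Start: stock = 27
  Event 1 (sale 18): sell min(18,27)=18. stock: 27 - 18 = 9. total_sold = 18
  Event 2 (restock 13): 9 + 13 = 22
  Event 3 (sale 17): sell min(17,22)=17. stock: 22 - 17 = 5. total_sold = 35
  Event 4 (restock 7): 5 + 7 = 12
  Event 5 (restock 26): 12 + 26 = 38
  Event 6 (sale 23): sell min(23,38)=23. stock: 38 - 23 = 15. total_sold = 58
  Event 7 (restock 11): 15 + 11 = 26
  Event 8 (sale 9): sell min(9,26)=9. stock: 26 - 9 = 17. total_sold = 67
  Event 9 (restock 29): 17 + 29 = 46
  Event 10 (restock 30): 46 + 30 = 76
  Event 11 (sale 7): sell min(7,76)=7. stock: 76 - 7 = 69. total_sold = 74
  Event 12 (return 3): 69 + 3 = 72
  Event 13 (sale 20): sell min(20,72)=20. stock: 72 - 20 = 52. total_sold = 94
Final: stock = 52, total_sold = 94

Answer: 52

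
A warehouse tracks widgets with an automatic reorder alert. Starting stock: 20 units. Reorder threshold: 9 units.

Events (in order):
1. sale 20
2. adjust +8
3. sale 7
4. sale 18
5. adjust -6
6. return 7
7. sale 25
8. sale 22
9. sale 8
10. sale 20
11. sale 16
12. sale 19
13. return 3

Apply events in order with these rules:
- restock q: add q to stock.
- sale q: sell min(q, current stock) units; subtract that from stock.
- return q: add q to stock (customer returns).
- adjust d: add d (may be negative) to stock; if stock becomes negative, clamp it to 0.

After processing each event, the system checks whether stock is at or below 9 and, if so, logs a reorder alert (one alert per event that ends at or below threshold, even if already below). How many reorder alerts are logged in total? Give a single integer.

Processing events:
Start: stock = 20
  Event 1 (sale 20): sell min(20,20)=20. stock: 20 - 20 = 0. total_sold = 20
  Event 2 (adjust +8): 0 + 8 = 8
  Event 3 (sale 7): sell min(7,8)=7. stock: 8 - 7 = 1. total_sold = 27
  Event 4 (sale 18): sell min(18,1)=1. stock: 1 - 1 = 0. total_sold = 28
  Event 5 (adjust -6): 0 + -6 = 0 (clamped to 0)
  Event 6 (return 7): 0 + 7 = 7
  Event 7 (sale 25): sell min(25,7)=7. stock: 7 - 7 = 0. total_sold = 35
  Event 8 (sale 22): sell min(22,0)=0. stock: 0 - 0 = 0. total_sold = 35
  Event 9 (sale 8): sell min(8,0)=0. stock: 0 - 0 = 0. total_sold = 35
  Event 10 (sale 20): sell min(20,0)=0. stock: 0 - 0 = 0. total_sold = 35
  Event 11 (sale 16): sell min(16,0)=0. stock: 0 - 0 = 0. total_sold = 35
  Event 12 (sale 19): sell min(19,0)=0. stock: 0 - 0 = 0. total_sold = 35
  Event 13 (return 3): 0 + 3 = 3
Final: stock = 3, total_sold = 35

Checking against threshold 9:
  After event 1: stock=0 <= 9 -> ALERT
  After event 2: stock=8 <= 9 -> ALERT
  After event 3: stock=1 <= 9 -> ALERT
  After event 4: stock=0 <= 9 -> ALERT
  After event 5: stock=0 <= 9 -> ALERT
  After event 6: stock=7 <= 9 -> ALERT
  After event 7: stock=0 <= 9 -> ALERT
  After event 8: stock=0 <= 9 -> ALERT
  After event 9: stock=0 <= 9 -> ALERT
  After event 10: stock=0 <= 9 -> ALERT
  After event 11: stock=0 <= 9 -> ALERT
  After event 12: stock=0 <= 9 -> ALERT
  After event 13: stock=3 <= 9 -> ALERT
Alert events: [1, 2, 3, 4, 5, 6, 7, 8, 9, 10, 11, 12, 13]. Count = 13

Answer: 13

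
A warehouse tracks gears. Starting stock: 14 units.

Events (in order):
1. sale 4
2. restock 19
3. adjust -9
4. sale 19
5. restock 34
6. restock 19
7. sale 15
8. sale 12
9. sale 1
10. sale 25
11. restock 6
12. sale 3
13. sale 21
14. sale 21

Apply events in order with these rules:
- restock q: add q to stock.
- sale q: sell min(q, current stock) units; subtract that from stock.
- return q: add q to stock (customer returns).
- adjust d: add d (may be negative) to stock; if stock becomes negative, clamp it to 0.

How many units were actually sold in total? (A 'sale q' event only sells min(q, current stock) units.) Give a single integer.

Processing events:
Start: stock = 14
  Event 1 (sale 4): sell min(4,14)=4. stock: 14 - 4 = 10. total_sold = 4
  Event 2 (restock 19): 10 + 19 = 29
  Event 3 (adjust -9): 29 + -9 = 20
  Event 4 (sale 19): sell min(19,20)=19. stock: 20 - 19 = 1. total_sold = 23
  Event 5 (restock 34): 1 + 34 = 35
  Event 6 (restock 19): 35 + 19 = 54
  Event 7 (sale 15): sell min(15,54)=15. stock: 54 - 15 = 39. total_sold = 38
  Event 8 (sale 12): sell min(12,39)=12. stock: 39 - 12 = 27. total_sold = 50
  Event 9 (sale 1): sell min(1,27)=1. stock: 27 - 1 = 26. total_sold = 51
  Event 10 (sale 25): sell min(25,26)=25. stock: 26 - 25 = 1. total_sold = 76
  Event 11 (restock 6): 1 + 6 = 7
  Event 12 (sale 3): sell min(3,7)=3. stock: 7 - 3 = 4. total_sold = 79
  Event 13 (sale 21): sell min(21,4)=4. stock: 4 - 4 = 0. total_sold = 83
  Event 14 (sale 21): sell min(21,0)=0. stock: 0 - 0 = 0. total_sold = 83
Final: stock = 0, total_sold = 83

Answer: 83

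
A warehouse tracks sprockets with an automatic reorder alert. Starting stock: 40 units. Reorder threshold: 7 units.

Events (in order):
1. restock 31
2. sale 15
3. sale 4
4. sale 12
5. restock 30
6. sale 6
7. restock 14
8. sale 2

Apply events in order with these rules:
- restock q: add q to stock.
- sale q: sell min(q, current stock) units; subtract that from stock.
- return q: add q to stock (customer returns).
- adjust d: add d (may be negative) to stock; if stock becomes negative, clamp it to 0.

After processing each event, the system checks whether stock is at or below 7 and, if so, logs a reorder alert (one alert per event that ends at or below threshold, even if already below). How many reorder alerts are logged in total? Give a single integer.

Answer: 0

Derivation:
Processing events:
Start: stock = 40
  Event 1 (restock 31): 40 + 31 = 71
  Event 2 (sale 15): sell min(15,71)=15. stock: 71 - 15 = 56. total_sold = 15
  Event 3 (sale 4): sell min(4,56)=4. stock: 56 - 4 = 52. total_sold = 19
  Event 4 (sale 12): sell min(12,52)=12. stock: 52 - 12 = 40. total_sold = 31
  Event 5 (restock 30): 40 + 30 = 70
  Event 6 (sale 6): sell min(6,70)=6. stock: 70 - 6 = 64. total_sold = 37
  Event 7 (restock 14): 64 + 14 = 78
  Event 8 (sale 2): sell min(2,78)=2. stock: 78 - 2 = 76. total_sold = 39
Final: stock = 76, total_sold = 39

Checking against threshold 7:
  After event 1: stock=71 > 7
  After event 2: stock=56 > 7
  After event 3: stock=52 > 7
  After event 4: stock=40 > 7
  After event 5: stock=70 > 7
  After event 6: stock=64 > 7
  After event 7: stock=78 > 7
  After event 8: stock=76 > 7
Alert events: []. Count = 0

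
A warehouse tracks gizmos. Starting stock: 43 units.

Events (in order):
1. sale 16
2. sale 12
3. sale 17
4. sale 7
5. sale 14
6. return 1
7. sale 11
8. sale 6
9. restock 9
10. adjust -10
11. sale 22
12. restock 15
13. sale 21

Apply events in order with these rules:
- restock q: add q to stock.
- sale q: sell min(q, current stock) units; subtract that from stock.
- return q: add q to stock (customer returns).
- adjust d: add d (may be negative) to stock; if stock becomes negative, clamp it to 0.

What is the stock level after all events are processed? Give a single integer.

Processing events:
Start: stock = 43
  Event 1 (sale 16): sell min(16,43)=16. stock: 43 - 16 = 27. total_sold = 16
  Event 2 (sale 12): sell min(12,27)=12. stock: 27 - 12 = 15. total_sold = 28
  Event 3 (sale 17): sell min(17,15)=15. stock: 15 - 15 = 0. total_sold = 43
  Event 4 (sale 7): sell min(7,0)=0. stock: 0 - 0 = 0. total_sold = 43
  Event 5 (sale 14): sell min(14,0)=0. stock: 0 - 0 = 0. total_sold = 43
  Event 6 (return 1): 0 + 1 = 1
  Event 7 (sale 11): sell min(11,1)=1. stock: 1 - 1 = 0. total_sold = 44
  Event 8 (sale 6): sell min(6,0)=0. stock: 0 - 0 = 0. total_sold = 44
  Event 9 (restock 9): 0 + 9 = 9
  Event 10 (adjust -10): 9 + -10 = 0 (clamped to 0)
  Event 11 (sale 22): sell min(22,0)=0. stock: 0 - 0 = 0. total_sold = 44
  Event 12 (restock 15): 0 + 15 = 15
  Event 13 (sale 21): sell min(21,15)=15. stock: 15 - 15 = 0. total_sold = 59
Final: stock = 0, total_sold = 59

Answer: 0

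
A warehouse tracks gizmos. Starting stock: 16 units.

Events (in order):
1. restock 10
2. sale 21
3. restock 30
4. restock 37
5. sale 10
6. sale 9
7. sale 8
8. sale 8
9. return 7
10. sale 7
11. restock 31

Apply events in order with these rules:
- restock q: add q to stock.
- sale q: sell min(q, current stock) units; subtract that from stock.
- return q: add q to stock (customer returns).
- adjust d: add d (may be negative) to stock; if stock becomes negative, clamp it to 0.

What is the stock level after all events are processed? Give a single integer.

Answer: 68

Derivation:
Processing events:
Start: stock = 16
  Event 1 (restock 10): 16 + 10 = 26
  Event 2 (sale 21): sell min(21,26)=21. stock: 26 - 21 = 5. total_sold = 21
  Event 3 (restock 30): 5 + 30 = 35
  Event 4 (restock 37): 35 + 37 = 72
  Event 5 (sale 10): sell min(10,72)=10. stock: 72 - 10 = 62. total_sold = 31
  Event 6 (sale 9): sell min(9,62)=9. stock: 62 - 9 = 53. total_sold = 40
  Event 7 (sale 8): sell min(8,53)=8. stock: 53 - 8 = 45. total_sold = 48
  Event 8 (sale 8): sell min(8,45)=8. stock: 45 - 8 = 37. total_sold = 56
  Event 9 (return 7): 37 + 7 = 44
  Event 10 (sale 7): sell min(7,44)=7. stock: 44 - 7 = 37. total_sold = 63
  Event 11 (restock 31): 37 + 31 = 68
Final: stock = 68, total_sold = 63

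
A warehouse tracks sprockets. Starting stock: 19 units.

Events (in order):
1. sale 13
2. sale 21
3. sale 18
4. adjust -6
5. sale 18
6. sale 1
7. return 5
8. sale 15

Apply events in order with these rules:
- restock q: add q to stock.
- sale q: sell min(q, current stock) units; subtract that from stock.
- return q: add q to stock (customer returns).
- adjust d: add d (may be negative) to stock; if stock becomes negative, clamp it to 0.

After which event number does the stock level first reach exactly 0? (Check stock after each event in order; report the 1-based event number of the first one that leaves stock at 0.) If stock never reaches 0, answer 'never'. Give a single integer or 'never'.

Answer: 2

Derivation:
Processing events:
Start: stock = 19
  Event 1 (sale 13): sell min(13,19)=13. stock: 19 - 13 = 6. total_sold = 13
  Event 2 (sale 21): sell min(21,6)=6. stock: 6 - 6 = 0. total_sold = 19
  Event 3 (sale 18): sell min(18,0)=0. stock: 0 - 0 = 0. total_sold = 19
  Event 4 (adjust -6): 0 + -6 = 0 (clamped to 0)
  Event 5 (sale 18): sell min(18,0)=0. stock: 0 - 0 = 0. total_sold = 19
  Event 6 (sale 1): sell min(1,0)=0. stock: 0 - 0 = 0. total_sold = 19
  Event 7 (return 5): 0 + 5 = 5
  Event 8 (sale 15): sell min(15,5)=5. stock: 5 - 5 = 0. total_sold = 24
Final: stock = 0, total_sold = 24

First zero at event 2.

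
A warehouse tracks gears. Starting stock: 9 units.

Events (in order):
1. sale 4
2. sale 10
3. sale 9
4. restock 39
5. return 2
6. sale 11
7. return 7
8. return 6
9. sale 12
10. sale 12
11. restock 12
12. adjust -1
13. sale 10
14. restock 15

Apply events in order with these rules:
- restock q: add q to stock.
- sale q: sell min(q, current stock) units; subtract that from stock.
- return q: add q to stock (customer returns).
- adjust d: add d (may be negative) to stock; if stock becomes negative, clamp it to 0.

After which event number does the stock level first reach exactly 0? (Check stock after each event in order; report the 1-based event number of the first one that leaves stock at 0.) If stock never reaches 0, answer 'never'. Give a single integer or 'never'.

Processing events:
Start: stock = 9
  Event 1 (sale 4): sell min(4,9)=4. stock: 9 - 4 = 5. total_sold = 4
  Event 2 (sale 10): sell min(10,5)=5. stock: 5 - 5 = 0. total_sold = 9
  Event 3 (sale 9): sell min(9,0)=0. stock: 0 - 0 = 0. total_sold = 9
  Event 4 (restock 39): 0 + 39 = 39
  Event 5 (return 2): 39 + 2 = 41
  Event 6 (sale 11): sell min(11,41)=11. stock: 41 - 11 = 30. total_sold = 20
  Event 7 (return 7): 30 + 7 = 37
  Event 8 (return 6): 37 + 6 = 43
  Event 9 (sale 12): sell min(12,43)=12. stock: 43 - 12 = 31. total_sold = 32
  Event 10 (sale 12): sell min(12,31)=12. stock: 31 - 12 = 19. total_sold = 44
  Event 11 (restock 12): 19 + 12 = 31
  Event 12 (adjust -1): 31 + -1 = 30
  Event 13 (sale 10): sell min(10,30)=10. stock: 30 - 10 = 20. total_sold = 54
  Event 14 (restock 15): 20 + 15 = 35
Final: stock = 35, total_sold = 54

First zero at event 2.

Answer: 2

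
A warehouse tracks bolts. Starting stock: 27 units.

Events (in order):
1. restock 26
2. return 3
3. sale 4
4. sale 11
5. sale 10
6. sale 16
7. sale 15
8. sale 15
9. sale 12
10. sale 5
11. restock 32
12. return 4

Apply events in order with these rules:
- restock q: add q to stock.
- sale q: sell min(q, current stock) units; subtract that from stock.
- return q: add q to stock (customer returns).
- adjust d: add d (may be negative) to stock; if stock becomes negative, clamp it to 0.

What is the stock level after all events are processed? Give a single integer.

Answer: 36

Derivation:
Processing events:
Start: stock = 27
  Event 1 (restock 26): 27 + 26 = 53
  Event 2 (return 3): 53 + 3 = 56
  Event 3 (sale 4): sell min(4,56)=4. stock: 56 - 4 = 52. total_sold = 4
  Event 4 (sale 11): sell min(11,52)=11. stock: 52 - 11 = 41. total_sold = 15
  Event 5 (sale 10): sell min(10,41)=10. stock: 41 - 10 = 31. total_sold = 25
  Event 6 (sale 16): sell min(16,31)=16. stock: 31 - 16 = 15. total_sold = 41
  Event 7 (sale 15): sell min(15,15)=15. stock: 15 - 15 = 0. total_sold = 56
  Event 8 (sale 15): sell min(15,0)=0. stock: 0 - 0 = 0. total_sold = 56
  Event 9 (sale 12): sell min(12,0)=0. stock: 0 - 0 = 0. total_sold = 56
  Event 10 (sale 5): sell min(5,0)=0. stock: 0 - 0 = 0. total_sold = 56
  Event 11 (restock 32): 0 + 32 = 32
  Event 12 (return 4): 32 + 4 = 36
Final: stock = 36, total_sold = 56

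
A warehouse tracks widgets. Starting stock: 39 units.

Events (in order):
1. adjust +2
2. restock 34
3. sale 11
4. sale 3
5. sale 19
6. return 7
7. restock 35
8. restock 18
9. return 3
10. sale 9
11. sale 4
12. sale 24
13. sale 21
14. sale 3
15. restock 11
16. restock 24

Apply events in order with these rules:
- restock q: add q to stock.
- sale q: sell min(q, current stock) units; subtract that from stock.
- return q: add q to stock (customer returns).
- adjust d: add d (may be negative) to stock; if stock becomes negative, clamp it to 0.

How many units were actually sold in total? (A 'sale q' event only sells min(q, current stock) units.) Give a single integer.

Processing events:
Start: stock = 39
  Event 1 (adjust +2): 39 + 2 = 41
  Event 2 (restock 34): 41 + 34 = 75
  Event 3 (sale 11): sell min(11,75)=11. stock: 75 - 11 = 64. total_sold = 11
  Event 4 (sale 3): sell min(3,64)=3. stock: 64 - 3 = 61. total_sold = 14
  Event 5 (sale 19): sell min(19,61)=19. stock: 61 - 19 = 42. total_sold = 33
  Event 6 (return 7): 42 + 7 = 49
  Event 7 (restock 35): 49 + 35 = 84
  Event 8 (restock 18): 84 + 18 = 102
  Event 9 (return 3): 102 + 3 = 105
  Event 10 (sale 9): sell min(9,105)=9. stock: 105 - 9 = 96. total_sold = 42
  Event 11 (sale 4): sell min(4,96)=4. stock: 96 - 4 = 92. total_sold = 46
  Event 12 (sale 24): sell min(24,92)=24. stock: 92 - 24 = 68. total_sold = 70
  Event 13 (sale 21): sell min(21,68)=21. stock: 68 - 21 = 47. total_sold = 91
  Event 14 (sale 3): sell min(3,47)=3. stock: 47 - 3 = 44. total_sold = 94
  Event 15 (restock 11): 44 + 11 = 55
  Event 16 (restock 24): 55 + 24 = 79
Final: stock = 79, total_sold = 94

Answer: 94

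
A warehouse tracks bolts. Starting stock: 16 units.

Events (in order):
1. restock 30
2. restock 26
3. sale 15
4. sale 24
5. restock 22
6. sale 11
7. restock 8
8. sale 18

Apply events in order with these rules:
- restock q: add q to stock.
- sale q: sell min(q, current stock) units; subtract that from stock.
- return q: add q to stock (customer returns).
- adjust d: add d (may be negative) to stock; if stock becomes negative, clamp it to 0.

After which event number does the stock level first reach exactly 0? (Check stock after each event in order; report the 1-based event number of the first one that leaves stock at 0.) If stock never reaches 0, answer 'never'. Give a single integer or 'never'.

Answer: never

Derivation:
Processing events:
Start: stock = 16
  Event 1 (restock 30): 16 + 30 = 46
  Event 2 (restock 26): 46 + 26 = 72
  Event 3 (sale 15): sell min(15,72)=15. stock: 72 - 15 = 57. total_sold = 15
  Event 4 (sale 24): sell min(24,57)=24. stock: 57 - 24 = 33. total_sold = 39
  Event 5 (restock 22): 33 + 22 = 55
  Event 6 (sale 11): sell min(11,55)=11. stock: 55 - 11 = 44. total_sold = 50
  Event 7 (restock 8): 44 + 8 = 52
  Event 8 (sale 18): sell min(18,52)=18. stock: 52 - 18 = 34. total_sold = 68
Final: stock = 34, total_sold = 68

Stock never reaches 0.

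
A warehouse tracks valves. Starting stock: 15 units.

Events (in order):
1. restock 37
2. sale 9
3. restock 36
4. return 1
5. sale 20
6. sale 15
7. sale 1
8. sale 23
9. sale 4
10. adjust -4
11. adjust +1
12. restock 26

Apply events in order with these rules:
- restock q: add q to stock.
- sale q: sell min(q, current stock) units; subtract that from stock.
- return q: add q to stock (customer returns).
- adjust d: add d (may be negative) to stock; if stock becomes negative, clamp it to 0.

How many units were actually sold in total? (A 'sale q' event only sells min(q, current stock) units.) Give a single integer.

Answer: 72

Derivation:
Processing events:
Start: stock = 15
  Event 1 (restock 37): 15 + 37 = 52
  Event 2 (sale 9): sell min(9,52)=9. stock: 52 - 9 = 43. total_sold = 9
  Event 3 (restock 36): 43 + 36 = 79
  Event 4 (return 1): 79 + 1 = 80
  Event 5 (sale 20): sell min(20,80)=20. stock: 80 - 20 = 60. total_sold = 29
  Event 6 (sale 15): sell min(15,60)=15. stock: 60 - 15 = 45. total_sold = 44
  Event 7 (sale 1): sell min(1,45)=1. stock: 45 - 1 = 44. total_sold = 45
  Event 8 (sale 23): sell min(23,44)=23. stock: 44 - 23 = 21. total_sold = 68
  Event 9 (sale 4): sell min(4,21)=4. stock: 21 - 4 = 17. total_sold = 72
  Event 10 (adjust -4): 17 + -4 = 13
  Event 11 (adjust +1): 13 + 1 = 14
  Event 12 (restock 26): 14 + 26 = 40
Final: stock = 40, total_sold = 72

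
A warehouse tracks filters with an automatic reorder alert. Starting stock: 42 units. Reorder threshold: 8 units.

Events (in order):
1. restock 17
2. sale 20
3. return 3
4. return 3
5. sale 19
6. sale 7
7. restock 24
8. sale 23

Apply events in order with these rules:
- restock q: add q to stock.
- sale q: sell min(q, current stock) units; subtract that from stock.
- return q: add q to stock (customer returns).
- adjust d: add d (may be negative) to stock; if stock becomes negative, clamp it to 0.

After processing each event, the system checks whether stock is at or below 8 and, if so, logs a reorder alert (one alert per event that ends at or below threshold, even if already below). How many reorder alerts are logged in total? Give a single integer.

Answer: 0

Derivation:
Processing events:
Start: stock = 42
  Event 1 (restock 17): 42 + 17 = 59
  Event 2 (sale 20): sell min(20,59)=20. stock: 59 - 20 = 39. total_sold = 20
  Event 3 (return 3): 39 + 3 = 42
  Event 4 (return 3): 42 + 3 = 45
  Event 5 (sale 19): sell min(19,45)=19. stock: 45 - 19 = 26. total_sold = 39
  Event 6 (sale 7): sell min(7,26)=7. stock: 26 - 7 = 19. total_sold = 46
  Event 7 (restock 24): 19 + 24 = 43
  Event 8 (sale 23): sell min(23,43)=23. stock: 43 - 23 = 20. total_sold = 69
Final: stock = 20, total_sold = 69

Checking against threshold 8:
  After event 1: stock=59 > 8
  After event 2: stock=39 > 8
  After event 3: stock=42 > 8
  After event 4: stock=45 > 8
  After event 5: stock=26 > 8
  After event 6: stock=19 > 8
  After event 7: stock=43 > 8
  After event 8: stock=20 > 8
Alert events: []. Count = 0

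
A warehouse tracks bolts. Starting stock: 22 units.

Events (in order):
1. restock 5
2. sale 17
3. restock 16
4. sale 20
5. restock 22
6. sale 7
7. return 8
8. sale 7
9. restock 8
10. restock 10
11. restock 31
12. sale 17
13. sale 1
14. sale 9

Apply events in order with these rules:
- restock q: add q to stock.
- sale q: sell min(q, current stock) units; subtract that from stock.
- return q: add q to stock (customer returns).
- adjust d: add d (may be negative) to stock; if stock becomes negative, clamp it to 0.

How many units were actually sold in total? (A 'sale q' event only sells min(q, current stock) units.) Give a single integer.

Answer: 78

Derivation:
Processing events:
Start: stock = 22
  Event 1 (restock 5): 22 + 5 = 27
  Event 2 (sale 17): sell min(17,27)=17. stock: 27 - 17 = 10. total_sold = 17
  Event 3 (restock 16): 10 + 16 = 26
  Event 4 (sale 20): sell min(20,26)=20. stock: 26 - 20 = 6. total_sold = 37
  Event 5 (restock 22): 6 + 22 = 28
  Event 6 (sale 7): sell min(7,28)=7. stock: 28 - 7 = 21. total_sold = 44
  Event 7 (return 8): 21 + 8 = 29
  Event 8 (sale 7): sell min(7,29)=7. stock: 29 - 7 = 22. total_sold = 51
  Event 9 (restock 8): 22 + 8 = 30
  Event 10 (restock 10): 30 + 10 = 40
  Event 11 (restock 31): 40 + 31 = 71
  Event 12 (sale 17): sell min(17,71)=17. stock: 71 - 17 = 54. total_sold = 68
  Event 13 (sale 1): sell min(1,54)=1. stock: 54 - 1 = 53. total_sold = 69
  Event 14 (sale 9): sell min(9,53)=9. stock: 53 - 9 = 44. total_sold = 78
Final: stock = 44, total_sold = 78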